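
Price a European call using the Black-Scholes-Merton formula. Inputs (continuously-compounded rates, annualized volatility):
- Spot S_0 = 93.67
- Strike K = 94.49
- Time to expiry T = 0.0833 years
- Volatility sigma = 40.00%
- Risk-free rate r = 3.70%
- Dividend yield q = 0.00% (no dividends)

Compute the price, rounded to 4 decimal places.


d1 = (ln(S/K) + (r - q + 0.5*sigma^2) * T) / (sigma * sqrt(T)) = 0.00892235
d2 = d1 - sigma * sqrt(T) = -0.10652461
exp(-rT) = 0.99692264; exp(-qT) = 1.00000000
C = S_0 * exp(-qT) * N(d1) - K * exp(-rT) * N(d2)
N(d1) = 0.50355946; N(d2) = 0.45758307
C = 93.6700 * 1.00000000 * 0.50355946 - 94.4900 * 0.99692264 * 0.45758307 = 4.0644

Answer: Price = 4.0644


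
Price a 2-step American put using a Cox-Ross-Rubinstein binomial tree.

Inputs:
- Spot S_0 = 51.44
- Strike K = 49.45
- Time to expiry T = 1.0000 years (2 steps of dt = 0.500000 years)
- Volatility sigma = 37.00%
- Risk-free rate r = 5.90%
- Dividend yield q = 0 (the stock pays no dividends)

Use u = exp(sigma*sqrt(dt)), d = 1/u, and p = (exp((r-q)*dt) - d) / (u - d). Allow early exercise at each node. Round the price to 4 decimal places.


dt = T/N = 0.500000
u = exp(sigma*sqrt(dt)) = 1.299045; d = 1/u = 0.769796
p = (exp((r-q)*dt) - d) / (u - d) = 0.491533
Discount per step: exp(-r*dt) = 0.970931
Stock lattice S(k, i) with i counting down-moves:
  k=0: S(0,0) = 51.4400
  k=1: S(1,0) = 66.8229; S(1,1) = 39.5983
  k=2: S(2,0) = 86.8059; S(2,1) = 51.4400; S(2,2) = 30.4826
Terminal payoffs V(N, i) = max(K - S_T, 0):
  V(2,0) = 0.000000; V(2,1) = 0.000000; V(2,2) = 18.967369
Backward induction: V(k, i) = exp(-r*dt) * [p * V(k+1, i) + (1-p) * V(k+1, i+1)]; then take max(V_cont, immediate exercise) for American.
  V(1,0) = exp(-r*dt) * [p*0.000000 + (1-p)*0.000000] = 0.000000; exercise = 0.000000; V(1,0) = max -> 0.000000
  V(1,1) = exp(-r*dt) * [p*0.000000 + (1-p)*18.967369] = 9.363933; exercise = 9.851685; V(1,1) = max -> 9.851685
  V(0,0) = exp(-r*dt) * [p*0.000000 + (1-p)*9.851685] = 4.863643; exercise = 0.000000; V(0,0) = max -> 4.863643

Answer: Price = V(0,0) = 4.8636


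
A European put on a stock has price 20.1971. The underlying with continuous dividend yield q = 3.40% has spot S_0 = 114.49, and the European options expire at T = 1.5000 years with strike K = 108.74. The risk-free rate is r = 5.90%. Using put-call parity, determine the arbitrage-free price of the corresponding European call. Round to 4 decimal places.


Answer: Call price = 29.4644

Derivation:
Put-call parity: C - P = S_0 * exp(-qT) - K * exp(-rT).
S_0 * exp(-qT) = 114.4900 * 0.95027867 = 108.79740499
K * exp(-rT) = 108.7400 * 0.91530311 = 99.53006026
C = P + S*exp(-qT) - K*exp(-rT)
C = 20.1971 + 108.79740499 - 99.53006026 = 29.4644


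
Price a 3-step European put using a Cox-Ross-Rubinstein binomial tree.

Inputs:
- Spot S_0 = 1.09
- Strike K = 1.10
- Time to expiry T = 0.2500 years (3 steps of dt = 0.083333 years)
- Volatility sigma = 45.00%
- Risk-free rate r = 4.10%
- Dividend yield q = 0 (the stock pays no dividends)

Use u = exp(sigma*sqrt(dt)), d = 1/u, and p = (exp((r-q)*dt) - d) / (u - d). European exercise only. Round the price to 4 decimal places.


Answer: Price = V(0,0) = 0.1051

Derivation:
dt = T/N = 0.083333
u = exp(sigma*sqrt(dt)) = 1.138719; d = 1/u = 0.878180
p = (exp((r-q)*dt) - d) / (u - d) = 0.480706
Discount per step: exp(-r*dt) = 0.996589
Stock lattice S(k, i) with i counting down-moves:
  k=0: S(0,0) = 1.0900
  k=1: S(1,0) = 1.2412; S(1,1) = 0.9572
  k=2: S(2,0) = 1.4134; S(2,1) = 1.0900; S(2,2) = 0.8406
  k=3: S(3,0) = 1.6094; S(3,1) = 1.2412; S(3,2) = 0.9572; S(3,3) = 0.7382
Terminal payoffs V(N, i) = max(K - S_T, 0):
  V(3,0) = 0.000000; V(3,1) = 0.000000; V(3,2) = 0.142784; V(3,3) = 0.361795
Backward induction: V(k, i) = exp(-r*dt) * [p * V(k+1, i) + (1-p) * V(k+1, i+1)].
  V(2,0) = exp(-r*dt) * [p*0.000000 + (1-p)*0.000000] = 0.000000
  V(2,1) = exp(-r*dt) * [p*0.000000 + (1-p)*0.142784] = 0.073894
  V(2,2) = exp(-r*dt) * [p*0.142784 + (1-p)*0.361795] = 0.255640
  V(1,0) = exp(-r*dt) * [p*0.000000 + (1-p)*0.073894] = 0.038242
  V(1,1) = exp(-r*dt) * [p*0.073894 + (1-p)*0.255640] = 0.167700
  V(0,0) = exp(-r*dt) * [p*0.038242 + (1-p)*0.167700] = 0.105109


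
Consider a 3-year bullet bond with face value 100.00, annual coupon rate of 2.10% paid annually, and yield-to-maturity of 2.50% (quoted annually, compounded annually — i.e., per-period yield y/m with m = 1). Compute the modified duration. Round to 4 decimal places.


Coupon per period c = face * coupon_rate / m = 2.100000
Periods per year m = 1; per-period yield y/m = 0.025000
Number of cashflows N = 3
Cashflows (t years, CF_t, discount factor 1/(1+y/m)^(m*t), PV):
  t = 1.0000: CF_t = 2.100000, DF = 0.975610, PV = 2.048780
  t = 2.0000: CF_t = 2.100000, DF = 0.951814, PV = 1.998810
  t = 3.0000: CF_t = 102.100000, DF = 0.928599, PV = 94.810000
Price P = sum_t PV_t = 98.857591
First compute Macaulay numerator sum_t t * PV_t:
  t * PV_t at t = 1.0000: 2.048780
  t * PV_t at t = 2.0000: 3.997620
  t * PV_t at t = 3.0000: 284.430000
Macaulay duration D = 290.476401 / 98.857591 = 2.938332
Modified duration = D / (1 + y/m) = 2.938332 / (1 + 0.025000) = 2.866665

Answer: Modified duration = 2.8667


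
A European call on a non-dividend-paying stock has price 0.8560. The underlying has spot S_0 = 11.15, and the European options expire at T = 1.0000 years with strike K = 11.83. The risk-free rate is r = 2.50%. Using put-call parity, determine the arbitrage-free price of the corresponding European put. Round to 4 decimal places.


Answer: Put price = 1.2439

Derivation:
Put-call parity: C - P = S_0 * exp(-qT) - K * exp(-rT).
S_0 * exp(-qT) = 11.1500 * 1.00000000 = 11.15000000
K * exp(-rT) = 11.8300 * 0.97530991 = 11.53791626
P = C - S*exp(-qT) + K*exp(-rT)
P = 0.8560 - 11.15000000 + 11.53791626 = 1.2439


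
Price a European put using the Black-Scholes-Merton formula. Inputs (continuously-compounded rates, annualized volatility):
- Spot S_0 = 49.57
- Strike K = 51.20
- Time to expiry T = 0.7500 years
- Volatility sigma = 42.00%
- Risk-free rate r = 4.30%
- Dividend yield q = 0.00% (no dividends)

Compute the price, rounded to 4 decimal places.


d1 = (ln(S/K) + (r - q + 0.5*sigma^2) * T) / (sigma * sqrt(T)) = 0.18158018
d2 = d1 - sigma * sqrt(T) = -0.18215049
exp(-rT) = 0.96826449; exp(-qT) = 1.00000000
P = K * exp(-rT) * N(-d2) - S_0 * exp(-qT) * N(-d1)
N(-d1) = 0.42795610; N(-d2) = 0.57226769
P = 51.2000 * 0.96826449 * 0.57226769 - 49.5700 * 1.00000000 * 0.42795610 = 7.1565

Answer: Price = 7.1565


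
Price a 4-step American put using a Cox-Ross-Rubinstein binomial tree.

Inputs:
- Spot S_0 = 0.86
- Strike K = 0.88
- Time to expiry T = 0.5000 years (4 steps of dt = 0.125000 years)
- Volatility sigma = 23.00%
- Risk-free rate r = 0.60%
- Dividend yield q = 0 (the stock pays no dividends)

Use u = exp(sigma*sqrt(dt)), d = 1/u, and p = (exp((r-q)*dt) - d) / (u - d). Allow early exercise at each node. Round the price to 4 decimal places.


Answer: Price = V(0,0) = 0.0657

Derivation:
dt = T/N = 0.125000
u = exp(sigma*sqrt(dt)) = 1.084715; d = 1/u = 0.921901
p = (exp((r-q)*dt) - d) / (u - d) = 0.484290
Discount per step: exp(-r*dt) = 0.999250
Stock lattice S(k, i) with i counting down-moves:
  k=0: S(0,0) = 0.8600
  k=1: S(1,0) = 0.9329; S(1,1) = 0.7928
  k=2: S(2,0) = 1.0119; S(2,1) = 0.8600; S(2,2) = 0.7309
  k=3: S(3,0) = 1.0976; S(3,1) = 0.9329; S(3,2) = 0.7928; S(3,3) = 0.6738
  k=4: S(4,0) = 1.1906; S(4,1) = 1.0119; S(4,2) = 0.8600; S(4,3) = 0.7309; S(4,4) = 0.6212
Terminal payoffs V(N, i) = max(K - S_T, 0):
  V(4,0) = 0.000000; V(4,1) = 0.000000; V(4,2) = 0.020000; V(4,3) = 0.149085; V(4,4) = 0.258794
Backward induction: V(k, i) = exp(-r*dt) * [p * V(k+1, i) + (1-p) * V(k+1, i+1)]; then take max(V_cont, immediate exercise) for American.
  V(3,0) = exp(-r*dt) * [p*0.000000 + (1-p)*0.000000] = 0.000000; exercise = 0.000000; V(3,0) = max -> 0.000000
  V(3,1) = exp(-r*dt) * [p*0.000000 + (1-p)*0.020000] = 0.010306; exercise = 0.000000; V(3,1) = max -> 0.010306
  V(3,2) = exp(-r*dt) * [p*0.020000 + (1-p)*0.149085] = 0.086505; exercise = 0.087165; V(3,2) = max -> 0.087165
  V(3,3) = exp(-r*dt) * [p*0.149085 + (1-p)*0.258794] = 0.205508; exercise = 0.206168; V(3,3) = max -> 0.206168
  V(2,0) = exp(-r*dt) * [p*0.000000 + (1-p)*0.010306] = 0.005311; exercise = 0.000000; V(2,0) = max -> 0.005311
  V(2,1) = exp(-r*dt) * [p*0.010306 + (1-p)*0.087165] = 0.049906; exercise = 0.020000; V(2,1) = max -> 0.049906
  V(2,2) = exp(-r*dt) * [p*0.087165 + (1-p)*0.206168] = 0.148425; exercise = 0.149085; V(2,2) = max -> 0.149085
  V(1,0) = exp(-r*dt) * [p*0.005311 + (1-p)*0.049906] = 0.028288; exercise = 0.000000; V(1,0) = max -> 0.028288
  V(1,1) = exp(-r*dt) * [p*0.049906 + (1-p)*0.149085] = 0.100977; exercise = 0.087165; V(1,1) = max -> 0.100977
  V(0,0) = exp(-r*dt) * [p*0.028288 + (1-p)*0.100977] = 0.065725; exercise = 0.020000; V(0,0) = max -> 0.065725


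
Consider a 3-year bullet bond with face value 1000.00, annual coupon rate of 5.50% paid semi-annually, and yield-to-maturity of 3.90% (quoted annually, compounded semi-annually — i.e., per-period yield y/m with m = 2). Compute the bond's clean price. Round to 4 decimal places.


Coupon per period c = face * coupon_rate / m = 27.500000
Periods per year m = 2; per-period yield y/m = 0.019500
Number of cashflows N = 6
Cashflows (t years, CF_t, discount factor 1/(1+y/m)^(m*t), PV):
  t = 0.5000: CF_t = 27.500000, DF = 0.980873, PV = 26.974007
  t = 1.0000: CF_t = 27.500000, DF = 0.962112, PV = 26.458074
  t = 1.5000: CF_t = 27.500000, DF = 0.943709, PV = 25.952010
  t = 2.0000: CF_t = 27.500000, DF = 0.925659, PV = 25.455626
  t = 2.5000: CF_t = 27.500000, DF = 0.907954, PV = 24.968735
  t = 3.0000: CF_t = 1027.500000, DF = 0.890588, PV = 915.078707
Price P = sum_t PV_t = 1044.887159

Answer: Price = 1044.8872


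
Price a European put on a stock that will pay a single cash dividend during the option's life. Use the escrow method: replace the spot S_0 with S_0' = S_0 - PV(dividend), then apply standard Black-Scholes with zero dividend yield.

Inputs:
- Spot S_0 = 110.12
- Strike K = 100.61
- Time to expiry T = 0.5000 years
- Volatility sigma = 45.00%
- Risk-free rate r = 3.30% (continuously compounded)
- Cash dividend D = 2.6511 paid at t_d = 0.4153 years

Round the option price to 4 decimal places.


PV(D) = D * exp(-r * t_d) = 2.6511 * 0.98638858 = 2.61501478
S_0' = S_0 - PV(D) = 110.1200 - 2.61501478 = 107.50498522
d1 = (ln(S_0'/K) + (r + sigma^2/2)*T) / (sigma*sqrt(T)) = 0.41926895
d2 = d1 - sigma*sqrt(T) = 0.10107090
exp(-rT) = 0.98363538
N(-d1) = 0.33750979; N(-d2) = 0.45974709
P = K * exp(-rT) * N(-d2) - S_0' * N(-d1) = 100.6100 * 0.98363538 * 0.45974709 - 107.50498522 * 0.33750979 = 9.2142

Answer: Price = 9.2142


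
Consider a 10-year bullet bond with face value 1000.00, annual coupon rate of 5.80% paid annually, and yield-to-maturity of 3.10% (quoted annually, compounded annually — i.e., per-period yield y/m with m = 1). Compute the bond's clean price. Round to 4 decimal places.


Coupon per period c = face * coupon_rate / m = 58.000000
Periods per year m = 1; per-period yield y/m = 0.031000
Number of cashflows N = 10
Cashflows (t years, CF_t, discount factor 1/(1+y/m)^(m*t), PV):
  t = 1.0000: CF_t = 58.000000, DF = 0.969932, PV = 56.256062
  t = 2.0000: CF_t = 58.000000, DF = 0.940768, PV = 54.564561
  t = 3.0000: CF_t = 58.000000, DF = 0.912481, PV = 52.923919
  t = 4.0000: CF_t = 58.000000, DF = 0.885045, PV = 51.332608
  t = 5.0000: CF_t = 58.000000, DF = 0.858434, PV = 49.789145
  t = 6.0000: CF_t = 58.000000, DF = 0.832622, PV = 48.292090
  t = 7.0000: CF_t = 58.000000, DF = 0.807587, PV = 46.840049
  t = 8.0000: CF_t = 58.000000, DF = 0.783305, PV = 45.431667
  t = 9.0000: CF_t = 58.000000, DF = 0.759752, PV = 44.065632
  t = 10.0000: CF_t = 1058.000000, DF = 0.736908, PV = 779.648800
Price P = sum_t PV_t = 1229.144533

Answer: Price = 1229.1445


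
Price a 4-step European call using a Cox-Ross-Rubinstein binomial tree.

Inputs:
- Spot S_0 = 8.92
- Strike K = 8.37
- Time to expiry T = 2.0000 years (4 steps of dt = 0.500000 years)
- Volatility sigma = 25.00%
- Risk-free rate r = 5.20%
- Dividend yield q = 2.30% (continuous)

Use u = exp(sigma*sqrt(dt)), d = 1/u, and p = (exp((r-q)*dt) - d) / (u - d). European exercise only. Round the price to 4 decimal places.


dt = T/N = 0.500000
u = exp(sigma*sqrt(dt)) = 1.193365; d = 1/u = 0.837967
p = (exp((r-q)*dt) - d) / (u - d) = 0.497017
Discount per step: exp(-r*dt) = 0.974335
Stock lattice S(k, i) with i counting down-moves:
  k=0: S(0,0) = 8.9200
  k=1: S(1,0) = 10.6448; S(1,1) = 7.4747
  k=2: S(2,0) = 12.7031; S(2,1) = 8.9200; S(2,2) = 6.2635
  k=3: S(3,0) = 15.1595; S(3,1) = 10.6448; S(3,2) = 7.4747; S(3,3) = 5.2486
  k=4: S(4,0) = 18.0908; S(4,1) = 12.7031; S(4,2) = 8.9200; S(4,3) = 6.2635; S(4,4) = 4.3982
Terminal payoffs V(N, i) = max(S_T - K, 0):
  V(4,0) = 9.720786; V(4,1) = 4.333142; V(4,2) = 0.550000; V(4,3) = 0.000000; V(4,4) = 0.000000
Backward induction: V(k, i) = exp(-r*dt) * [p * V(k+1, i) + (1-p) * V(k+1, i+1)].
  V(3,0) = exp(-r*dt) * [p*9.720786 + (1-p)*4.333142] = 6.830959
  V(3,1) = exp(-r*dt) * [p*4.333142 + (1-p)*0.550000] = 2.367913
  V(3,2) = exp(-r*dt) * [p*0.550000 + (1-p)*0.000000] = 0.266344
  V(3,3) = exp(-r*dt) * [p*0.000000 + (1-p)*0.000000] = 0.000000
  V(2,0) = exp(-r*dt) * [p*6.830959 + (1-p)*2.367913] = 4.468421
  V(2,1) = exp(-r*dt) * [p*2.367913 + (1-p)*0.266344] = 1.277217
  V(2,2) = exp(-r*dt) * [p*0.266344 + (1-p)*0.000000] = 0.128980
  V(1,0) = exp(-r*dt) * [p*4.468421 + (1-p)*1.277217] = 2.789814
  V(1,1) = exp(-r*dt) * [p*1.277217 + (1-p)*0.128980] = 0.681716
  V(0,0) = exp(-r*dt) * [p*2.789814 + (1-p)*0.681716] = 1.685090

Answer: Price = V(0,0) = 1.6851


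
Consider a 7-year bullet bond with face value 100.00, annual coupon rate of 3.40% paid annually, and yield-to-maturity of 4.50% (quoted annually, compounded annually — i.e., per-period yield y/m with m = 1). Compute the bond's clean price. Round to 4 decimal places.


Coupon per period c = face * coupon_rate / m = 3.400000
Periods per year m = 1; per-period yield y/m = 0.045000
Number of cashflows N = 7
Cashflows (t years, CF_t, discount factor 1/(1+y/m)^(m*t), PV):
  t = 1.0000: CF_t = 3.400000, DF = 0.956938, PV = 3.253589
  t = 2.0000: CF_t = 3.400000, DF = 0.915730, PV = 3.113482
  t = 3.0000: CF_t = 3.400000, DF = 0.876297, PV = 2.979408
  t = 4.0000: CF_t = 3.400000, DF = 0.838561, PV = 2.851109
  t = 5.0000: CF_t = 3.400000, DF = 0.802451, PV = 2.728334
  t = 6.0000: CF_t = 3.400000, DF = 0.767896, PV = 2.610846
  t = 7.0000: CF_t = 103.400000, DF = 0.734828, PV = 75.981263
Price P = sum_t PV_t = 93.518029

Answer: Price = 93.5180


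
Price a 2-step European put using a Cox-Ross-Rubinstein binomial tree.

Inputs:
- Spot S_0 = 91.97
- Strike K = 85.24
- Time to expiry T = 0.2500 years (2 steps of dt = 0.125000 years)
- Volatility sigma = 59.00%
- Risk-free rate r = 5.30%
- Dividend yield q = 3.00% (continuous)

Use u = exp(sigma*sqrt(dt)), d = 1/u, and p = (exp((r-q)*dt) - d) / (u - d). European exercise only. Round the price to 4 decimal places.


Answer: Price = V(0,0) = 7.2257

Derivation:
dt = T/N = 0.125000
u = exp(sigma*sqrt(dt)) = 1.231948; d = 1/u = 0.811723
p = (exp((r-q)*dt) - d) / (u - d) = 0.454891
Discount per step: exp(-r*dt) = 0.993397
Stock lattice S(k, i) with i counting down-moves:
  k=0: S(0,0) = 91.9700
  k=1: S(1,0) = 113.3022; S(1,1) = 74.6541
  k=2: S(2,0) = 139.5824; S(2,1) = 91.9700; S(2,2) = 60.5985
Terminal payoffs V(N, i) = max(K - S_T, 0):
  V(2,0) = 0.000000; V(2,1) = 0.000000; V(2,2) = 24.641543
Backward induction: V(k, i) = exp(-r*dt) * [p * V(k+1, i) + (1-p) * V(k+1, i+1)].
  V(1,0) = exp(-r*dt) * [p*0.000000 + (1-p)*0.000000] = 0.000000
  V(1,1) = exp(-r*dt) * [p*0.000000 + (1-p)*24.641543] = 13.343642
  V(0,0) = exp(-r*dt) * [p*0.000000 + (1-p)*13.343642] = 7.225716


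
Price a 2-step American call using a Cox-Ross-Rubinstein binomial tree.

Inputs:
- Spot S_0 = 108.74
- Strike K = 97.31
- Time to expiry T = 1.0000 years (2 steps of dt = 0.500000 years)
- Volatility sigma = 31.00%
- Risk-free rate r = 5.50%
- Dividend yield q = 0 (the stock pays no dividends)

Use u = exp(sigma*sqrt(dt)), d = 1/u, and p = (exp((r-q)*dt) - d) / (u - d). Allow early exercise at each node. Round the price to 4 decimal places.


Answer: Price = V(0,0) = 22.8486

Derivation:
dt = T/N = 0.500000
u = exp(sigma*sqrt(dt)) = 1.245084; d = 1/u = 0.803159
p = (exp((r-q)*dt) - d) / (u - d) = 0.508509
Discount per step: exp(-r*dt) = 0.972875
Stock lattice S(k, i) with i counting down-moves:
  k=0: S(0,0) = 108.7400
  k=1: S(1,0) = 135.3904; S(1,1) = 87.3355
  k=2: S(2,0) = 168.5725; S(2,1) = 108.7400; S(2,2) = 70.1442
Terminal payoffs V(N, i) = max(S_T - K, 0):
  V(2,0) = 71.262499; V(2,1) = 11.430000; V(2,2) = 0.000000
Backward induction: V(k, i) = exp(-r*dt) * [p * V(k+1, i) + (1-p) * V(k+1, i+1)]; then take max(V_cont, immediate exercise) for American.
  V(1,0) = exp(-r*dt) * [p*71.262499 + (1-p)*11.430000] = 40.720013; exercise = 38.080448; V(1,0) = max -> 40.720013
  V(1,1) = exp(-r*dt) * [p*11.430000 + (1-p)*0.000000] = 5.654596; exercise = 0.000000; V(1,1) = max -> 5.654596
  V(0,0) = exp(-r*dt) * [p*40.720013 + (1-p)*5.654596] = 22.848613; exercise = 11.430000; V(0,0) = max -> 22.848613


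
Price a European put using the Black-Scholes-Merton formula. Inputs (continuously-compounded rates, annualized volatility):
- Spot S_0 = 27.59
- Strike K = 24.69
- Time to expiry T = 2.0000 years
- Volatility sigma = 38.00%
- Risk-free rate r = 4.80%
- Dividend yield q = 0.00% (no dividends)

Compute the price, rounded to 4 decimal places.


d1 = (ln(S/K) + (r - q + 0.5*sigma^2) * T) / (sigma * sqrt(T)) = 0.65399019
d2 = d1 - sigma * sqrt(T) = 0.11658904
exp(-rT) = 0.90846402; exp(-qT) = 1.00000000
P = K * exp(-rT) * N(-d2) - S_0 * exp(-qT) * N(-d1)
N(-d1) = 0.25655906; N(-d2) = 0.45359286
P = 24.6900 * 0.90846402 * 0.45359286 - 27.5900 * 1.00000000 * 0.25655906 = 3.0956

Answer: Price = 3.0956


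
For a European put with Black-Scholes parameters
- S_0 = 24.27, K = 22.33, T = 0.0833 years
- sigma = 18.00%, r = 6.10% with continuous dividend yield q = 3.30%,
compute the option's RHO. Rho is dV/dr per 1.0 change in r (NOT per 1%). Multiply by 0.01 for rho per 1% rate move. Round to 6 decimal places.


Answer: Rho = -0.096870

Derivation:
d1 = 1.6744931710; d2 = 1.6225420401
phi(d1) = 0.0981849609; exp(-qT) = 0.9972548748; exp(-rT) = 0.9949315880
N(-d2) = 0.0523436696
Rho = -K*T*exp(-rT)*N(-d2) = -22.3300 * 0.0833 * 0.9949315880 * 0.0523436696 = -0.096870


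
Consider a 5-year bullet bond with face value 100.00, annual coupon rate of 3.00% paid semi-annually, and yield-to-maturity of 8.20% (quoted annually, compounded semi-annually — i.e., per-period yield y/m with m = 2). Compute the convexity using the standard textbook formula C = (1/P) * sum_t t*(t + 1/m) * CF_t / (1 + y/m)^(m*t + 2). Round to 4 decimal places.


Answer: Convexity = 22.9050

Derivation:
Coupon per period c = face * coupon_rate / m = 1.500000
Periods per year m = 2; per-period yield y/m = 0.041000
Number of cashflows N = 10
Cashflows (t years, CF_t, discount factor 1/(1+y/m)^(m*t), PV):
  t = 0.5000: CF_t = 1.500000, DF = 0.960615, PV = 1.440922
  t = 1.0000: CF_t = 1.500000, DF = 0.922781, PV = 1.384171
  t = 1.5000: CF_t = 1.500000, DF = 0.886437, PV = 1.329655
  t = 2.0000: CF_t = 1.500000, DF = 0.851524, PV = 1.277287
  t = 2.5000: CF_t = 1.500000, DF = 0.817987, PV = 1.226980
  t = 3.0000: CF_t = 1.500000, DF = 0.785770, PV = 1.178655
  t = 3.5000: CF_t = 1.500000, DF = 0.754823, PV = 1.132234
  t = 4.0000: CF_t = 1.500000, DF = 0.725094, PV = 1.087641
  t = 4.5000: CF_t = 1.500000, DF = 0.696536, PV = 1.044804
  t = 5.0000: CF_t = 101.500000, DF = 0.669103, PV = 67.913912
Price P = sum_t PV_t = 79.016261
Convexity numerator sum_t t*(t + 1/m) * CF_t / (1+y/m)^(m*t + 2):
  t = 0.5000: term = 0.664828
  t = 1.0000: term = 1.915930
  t = 1.5000: term = 3.680941
  t = 2.0000: term = 5.893277
  t = 2.5000: term = 8.491754
  t = 3.0000: term = 11.420227
  t = 3.5000: term = 14.627252
  t = 4.0000: term = 18.065770
  t = 4.5000: term = 21.692807
  t = 5.0000: term = 1723.415450
Convexity = (1/P) * sum = 1809.868235 / 79.016261 = 22.905010


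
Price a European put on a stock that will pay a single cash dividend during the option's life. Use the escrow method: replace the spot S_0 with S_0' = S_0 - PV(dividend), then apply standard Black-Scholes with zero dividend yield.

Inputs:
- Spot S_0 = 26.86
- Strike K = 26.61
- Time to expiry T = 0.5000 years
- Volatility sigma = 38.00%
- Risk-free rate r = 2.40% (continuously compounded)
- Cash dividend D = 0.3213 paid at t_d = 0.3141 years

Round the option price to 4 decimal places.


Answer: Price = 2.7007

Derivation:
PV(D) = D * exp(-r * t_d) = 0.3213 * 0.99248994 = 0.31888702
S_0' = S_0 - PV(D) = 26.8600 - 0.31888702 = 26.54111298
d1 = (ln(S_0'/K) + (r + sigma^2/2)*T) / (sigma*sqrt(T)) = 0.16936279
d2 = d1 - sigma*sqrt(T) = -0.09933779
exp(-rT) = 0.98807171
N(-d1) = 0.43275565; N(-d2) = 0.53956496
P = K * exp(-rT) * N(-d2) - S_0' * N(-d1) = 26.6100 * 0.98807171 * 0.53956496 - 26.54111298 * 0.43275565 = 2.7007


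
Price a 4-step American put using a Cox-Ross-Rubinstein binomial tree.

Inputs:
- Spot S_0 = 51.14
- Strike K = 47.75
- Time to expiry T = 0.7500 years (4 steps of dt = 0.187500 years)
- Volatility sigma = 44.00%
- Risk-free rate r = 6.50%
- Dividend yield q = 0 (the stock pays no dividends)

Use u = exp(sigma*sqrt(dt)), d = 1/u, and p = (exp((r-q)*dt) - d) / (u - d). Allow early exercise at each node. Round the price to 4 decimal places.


dt = T/N = 0.187500
u = exp(sigma*sqrt(dt)) = 1.209885; d = 1/u = 0.826525
p = (exp((r-q)*dt) - d) / (u - d) = 0.484498
Discount per step: exp(-r*dt) = 0.987886
Stock lattice S(k, i) with i counting down-moves:
  k=0: S(0,0) = 51.1400
  k=1: S(1,0) = 61.8735; S(1,1) = 42.2685
  k=2: S(2,0) = 74.8599; S(2,1) = 51.1400; S(2,2) = 34.9359
  k=3: S(3,0) = 90.5719; S(3,1) = 61.8735; S(3,2) = 42.2685; S(3,3) = 28.8754
  k=4: S(4,0) = 109.5816; S(4,1) = 74.8599; S(4,2) = 51.1400; S(4,3) = 34.9359; S(4,4) = 23.8662
Terminal payoffs V(N, i) = max(K - S_T, 0):
  V(4,0) = 0.000000; V(4,1) = 0.000000; V(4,2) = 0.000000; V(4,3) = 12.814071; V(4,4) = 23.883767
Backward induction: V(k, i) = exp(-r*dt) * [p * V(k+1, i) + (1-p) * V(k+1, i+1)]; then take max(V_cont, immediate exercise) for American.
  V(3,0) = exp(-r*dt) * [p*0.000000 + (1-p)*0.000000] = 0.000000; exercise = 0.000000; V(3,0) = max -> 0.000000
  V(3,1) = exp(-r*dt) * [p*0.000000 + (1-p)*0.000000] = 0.000000; exercise = 0.000000; V(3,1) = max -> 0.000000
  V(3,2) = exp(-r*dt) * [p*0.000000 + (1-p)*12.814071] = 6.525662; exercise = 5.481532; V(3,2) = max -> 6.525662
  V(3,3) = exp(-r*dt) * [p*12.814071 + (1-p)*23.883767] = 18.296174; exercise = 18.874595; V(3,3) = max -> 18.874595
  V(2,0) = exp(-r*dt) * [p*0.000000 + (1-p)*0.000000] = 0.000000; exercise = 0.000000; V(2,0) = max -> 0.000000
  V(2,1) = exp(-r*dt) * [p*0.000000 + (1-p)*6.525662] = 3.323243; exercise = 0.000000; V(2,1) = max -> 3.323243
  V(2,2) = exp(-r*dt) * [p*6.525662 + (1-p)*18.874595] = 12.735401; exercise = 12.814071; V(2,2) = max -> 12.814071
  V(1,0) = exp(-r*dt) * [p*0.000000 + (1-p)*3.323243] = 1.692387; exercise = 0.000000; V(1,0) = max -> 1.692387
  V(1,1) = exp(-r*dt) * [p*3.323243 + (1-p)*12.814071] = 8.116262; exercise = 5.481532; V(1,1) = max -> 8.116262
  V(0,0) = exp(-r*dt) * [p*1.692387 + (1-p)*8.116262] = 4.943293; exercise = 0.000000; V(0,0) = max -> 4.943293

Answer: Price = V(0,0) = 4.9433


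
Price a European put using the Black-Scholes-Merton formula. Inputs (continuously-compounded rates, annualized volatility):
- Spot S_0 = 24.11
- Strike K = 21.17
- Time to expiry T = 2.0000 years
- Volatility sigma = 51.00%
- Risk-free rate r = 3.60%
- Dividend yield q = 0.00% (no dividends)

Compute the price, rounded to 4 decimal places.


d1 = (ln(S/K) + (r - q + 0.5*sigma^2) * T) / (sigma * sqrt(T)) = 0.64075189
d2 = d1 - sigma * sqrt(T) = -0.08049703
exp(-rT) = 0.93053090; exp(-qT) = 1.00000000
P = K * exp(-rT) * N(-d2) - S_0 * exp(-qT) * N(-d1)
N(-d1) = 0.26084195; N(-d2) = 0.53207902
P = 21.1700 * 0.93053090 * 0.53207902 - 24.1100 * 1.00000000 * 0.26084195 = 4.1927

Answer: Price = 4.1927


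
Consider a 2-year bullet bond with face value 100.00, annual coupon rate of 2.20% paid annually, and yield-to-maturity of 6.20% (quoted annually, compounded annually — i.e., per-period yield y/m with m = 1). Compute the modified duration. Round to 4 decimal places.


Coupon per period c = face * coupon_rate / m = 2.200000
Periods per year m = 1; per-period yield y/m = 0.062000
Number of cashflows N = 2
Cashflows (t years, CF_t, discount factor 1/(1+y/m)^(m*t), PV):
  t = 1.0000: CF_t = 2.200000, DF = 0.941620, PV = 2.071563
  t = 2.0000: CF_t = 102.200000, DF = 0.886647, PV = 90.615369
Price P = sum_t PV_t = 92.686932
First compute Macaulay numerator sum_t t * PV_t:
  t * PV_t at t = 1.0000: 2.071563
  t * PV_t at t = 2.0000: 181.230738
Macaulay duration D = 183.302301 / 92.686932 = 1.977650
Modified duration = D / (1 + y/m) = 1.977650 / (1 + 0.062000) = 1.862194

Answer: Modified duration = 1.8622


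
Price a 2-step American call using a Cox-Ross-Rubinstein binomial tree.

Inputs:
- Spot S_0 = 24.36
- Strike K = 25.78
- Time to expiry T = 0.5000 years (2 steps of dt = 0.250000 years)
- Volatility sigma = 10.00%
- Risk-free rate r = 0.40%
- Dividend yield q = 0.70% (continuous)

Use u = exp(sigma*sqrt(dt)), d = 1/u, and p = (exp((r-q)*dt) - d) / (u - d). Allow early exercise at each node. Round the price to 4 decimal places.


Answer: Price = V(0,0) = 0.2626

Derivation:
dt = T/N = 0.250000
u = exp(sigma*sqrt(dt)) = 1.051271; d = 1/u = 0.951229
p = (exp((r-q)*dt) - d) / (u - d) = 0.480009
Discount per step: exp(-r*dt) = 0.999000
Stock lattice S(k, i) with i counting down-moves:
  k=0: S(0,0) = 24.3600
  k=1: S(1,0) = 25.6090; S(1,1) = 23.1719
  k=2: S(2,0) = 26.9220; S(2,1) = 24.3600; S(2,2) = 22.0418
Terminal payoffs V(N, i) = max(S_T - K, 0):
  V(2,0) = 1.141964; V(2,1) = 0.000000; V(2,2) = 0.000000
Backward induction: V(k, i) = exp(-r*dt) * [p * V(k+1, i) + (1-p) * V(k+1, i+1)]; then take max(V_cont, immediate exercise) for American.
  V(1,0) = exp(-r*dt) * [p*1.141964 + (1-p)*0.000000] = 0.547604; exercise = 0.000000; V(1,0) = max -> 0.547604
  V(1,1) = exp(-r*dt) * [p*0.000000 + (1-p)*0.000000] = 0.000000; exercise = 0.000000; V(1,1) = max -> 0.000000
  V(0,0) = exp(-r*dt) * [p*0.547604 + (1-p)*0.000000] = 0.262592; exercise = 0.000000; V(0,0) = max -> 0.262592


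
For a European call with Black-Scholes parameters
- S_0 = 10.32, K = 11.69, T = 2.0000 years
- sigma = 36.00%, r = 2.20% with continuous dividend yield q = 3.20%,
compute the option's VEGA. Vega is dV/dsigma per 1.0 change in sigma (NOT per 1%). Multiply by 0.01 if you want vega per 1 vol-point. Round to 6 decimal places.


d1 = -0.0295610221; d2 = -0.5386779046
phi(d1) = 0.3987680098; exp(-qT) = 0.9380049995; exp(-rT) = 0.9569539575
Vega = S * exp(-qT) * phi(d1) * sqrt(T) = 10.3200 * 0.9380049995 * 0.3987680098 * 1.4142135624 = 5.459089

Answer: Vega = 5.459089


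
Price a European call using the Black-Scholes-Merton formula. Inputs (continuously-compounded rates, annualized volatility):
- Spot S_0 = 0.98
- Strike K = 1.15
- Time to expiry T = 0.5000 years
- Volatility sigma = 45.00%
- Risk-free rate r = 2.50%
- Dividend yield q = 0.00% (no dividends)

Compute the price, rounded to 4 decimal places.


d1 = (ln(S/K) + (r - q + 0.5*sigma^2) * T) / (sigma * sqrt(T)) = -0.30433766
d2 = d1 - sigma * sqrt(T) = -0.62253571
exp(-rT) = 0.98757780; exp(-qT) = 1.00000000
C = S_0 * exp(-qT) * N(d1) - K * exp(-rT) * N(d2)
N(d1) = 0.38043533; N(d2) = 0.26679484
C = 0.9800 * 1.00000000 * 0.38043533 - 1.1500 * 0.98757780 * 0.26679484 = 0.0698

Answer: Price = 0.0698


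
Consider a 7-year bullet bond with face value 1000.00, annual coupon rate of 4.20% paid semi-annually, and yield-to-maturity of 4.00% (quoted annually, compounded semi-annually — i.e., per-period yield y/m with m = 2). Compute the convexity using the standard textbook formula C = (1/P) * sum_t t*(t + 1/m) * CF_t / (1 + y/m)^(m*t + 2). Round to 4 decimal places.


Coupon per period c = face * coupon_rate / m = 21.000000
Periods per year m = 2; per-period yield y/m = 0.020000
Number of cashflows N = 14
Cashflows (t years, CF_t, discount factor 1/(1+y/m)^(m*t), PV):
  t = 0.5000: CF_t = 21.000000, DF = 0.980392, PV = 20.588235
  t = 1.0000: CF_t = 21.000000, DF = 0.961169, PV = 20.184544
  t = 1.5000: CF_t = 21.000000, DF = 0.942322, PV = 19.788769
  t = 2.0000: CF_t = 21.000000, DF = 0.923845, PV = 19.400754
  t = 2.5000: CF_t = 21.000000, DF = 0.905731, PV = 19.020347
  t = 3.0000: CF_t = 21.000000, DF = 0.887971, PV = 18.647399
  t = 3.5000: CF_t = 21.000000, DF = 0.870560, PV = 18.281764
  t = 4.0000: CF_t = 21.000000, DF = 0.853490, PV = 17.923298
  t = 4.5000: CF_t = 21.000000, DF = 0.836755, PV = 17.571861
  t = 5.0000: CF_t = 21.000000, DF = 0.820348, PV = 17.227314
  t = 5.5000: CF_t = 21.000000, DF = 0.804263, PV = 16.889524
  t = 6.0000: CF_t = 21.000000, DF = 0.788493, PV = 16.558357
  t = 6.5000: CF_t = 21.000000, DF = 0.773033, PV = 16.233683
  t = 7.0000: CF_t = 1021.000000, DF = 0.757875, PV = 773.790400
Price P = sum_t PV_t = 1012.106249
Convexity numerator sum_t t*(t + 1/m) * CF_t / (1+y/m)^(m*t + 2):
  t = 0.5000: term = 9.894385
  t = 1.0000: term = 29.101131
  t = 1.5000: term = 57.061041
  t = 2.0000: term = 93.236995
  t = 2.5000: term = 137.113228
  t = 3.0000: term = 188.194627
  t = 3.5000: term = 246.006048
  t = 4.0000: term = 310.091657
  t = 4.5000: term = 380.014286
  t = 5.0000: term = 455.354809
  t = 5.5000: term = 535.711540
  t = 6.0000: term = 620.699645
  t = 6.5000: term = 709.950575
  t = 7.0000: term = 39046.516730
Convexity = (1/P) * sum = 42818.946696 / 1012.106249 = 42.306770

Answer: Convexity = 42.3068


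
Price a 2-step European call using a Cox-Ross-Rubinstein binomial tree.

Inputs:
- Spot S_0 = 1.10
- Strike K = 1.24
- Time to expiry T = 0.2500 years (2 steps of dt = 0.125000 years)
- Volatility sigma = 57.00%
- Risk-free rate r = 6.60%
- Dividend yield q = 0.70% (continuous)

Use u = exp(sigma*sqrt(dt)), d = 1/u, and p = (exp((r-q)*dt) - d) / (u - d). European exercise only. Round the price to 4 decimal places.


Answer: Price = V(0,0) = 0.0875

Derivation:
dt = T/N = 0.125000
u = exp(sigma*sqrt(dt)) = 1.223267; d = 1/u = 0.817483
p = (exp((r-q)*dt) - d) / (u - d) = 0.468030
Discount per step: exp(-r*dt) = 0.991784
Stock lattice S(k, i) with i counting down-moves:
  k=0: S(0,0) = 1.1000
  k=1: S(1,0) = 1.3456; S(1,1) = 0.8992
  k=2: S(2,0) = 1.6460; S(2,1) = 1.1000; S(2,2) = 0.7351
Terminal payoffs V(N, i) = max(S_T - K, 0):
  V(2,0) = 0.406021; V(2,1) = 0.000000; V(2,2) = 0.000000
Backward induction: V(k, i) = exp(-r*dt) * [p * V(k+1, i) + (1-p) * V(k+1, i+1)].
  V(1,0) = exp(-r*dt) * [p*0.406021 + (1-p)*0.000000] = 0.188469
  V(1,1) = exp(-r*dt) * [p*0.000000 + (1-p)*0.000000] = 0.000000
  V(0,0) = exp(-r*dt) * [p*0.188469 + (1-p)*0.000000] = 0.087484


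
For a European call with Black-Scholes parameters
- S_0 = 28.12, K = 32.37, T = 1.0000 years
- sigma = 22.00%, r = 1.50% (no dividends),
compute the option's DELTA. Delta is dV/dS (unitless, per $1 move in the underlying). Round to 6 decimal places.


d1 = -0.4615954591; d2 = -0.6815954591
phi(d1) = 0.3586265376; exp(-qT) = 1.0000000000; exp(-rT) = 0.9851119396
N(d1) = 0.3221857258
Delta = exp(-qT) * N(d1) = 1.0000000000 * 0.3221857258 = 0.322186

Answer: Delta = 0.322186


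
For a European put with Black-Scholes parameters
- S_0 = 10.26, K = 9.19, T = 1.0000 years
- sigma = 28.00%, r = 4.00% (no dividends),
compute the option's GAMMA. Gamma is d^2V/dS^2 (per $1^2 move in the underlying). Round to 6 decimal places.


Answer: Gamma = 0.110488

Derivation:
d1 = 0.6762032263; d2 = 0.3962032263
phi(d1) = 0.3174090575; exp(-qT) = 1.0000000000; exp(-rT) = 0.9607894392
Gamma = exp(-qT) * phi(d1) / (S * sigma * sqrt(T)) = 1.0000000000 * 0.3174090575 / (10.2600 * 0.2800 * 1.0000000000) = 0.110488


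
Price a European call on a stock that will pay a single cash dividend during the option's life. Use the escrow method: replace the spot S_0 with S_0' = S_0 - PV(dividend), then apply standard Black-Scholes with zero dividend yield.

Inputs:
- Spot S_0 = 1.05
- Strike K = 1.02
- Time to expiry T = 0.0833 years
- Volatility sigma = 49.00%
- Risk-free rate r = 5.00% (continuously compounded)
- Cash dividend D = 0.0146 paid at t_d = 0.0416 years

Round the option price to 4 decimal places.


PV(D) = D * exp(-r * t_d) = 0.0146 * 0.99792216 = 0.01456966
S_0' = S_0 - PV(D) = 1.0500 - 0.01456966 = 1.03543034
d1 = (ln(S_0'/K) + (r + sigma^2/2)*T) / (sigma*sqrt(T)) = 0.20632967
d2 = d1 - sigma*sqrt(T) = 0.06490714
exp(-rT) = 0.99584366
N(d1) = 0.58173330; N(d2) = 0.52587603
C = S_0' * N(d1) - K * exp(-rT) * N(d2) = 1.03543034 * 0.58173330 - 1.0200 * 0.99584366 * 0.52587603 = 0.0682

Answer: Price = 0.0682


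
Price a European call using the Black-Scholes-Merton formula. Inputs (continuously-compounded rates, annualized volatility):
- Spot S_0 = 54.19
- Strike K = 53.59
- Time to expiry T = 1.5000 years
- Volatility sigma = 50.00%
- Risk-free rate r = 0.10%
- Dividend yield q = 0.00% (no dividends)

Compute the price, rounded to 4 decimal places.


d1 = (ln(S/K) + (r - q + 0.5*sigma^2) * T) / (sigma * sqrt(T)) = 0.32681730
d2 = d1 - sigma * sqrt(T) = -0.28555514
exp(-rT) = 0.99850112; exp(-qT) = 1.00000000
C = S_0 * exp(-qT) * N(d1) - K * exp(-rT) * N(d2)
N(d1) = 0.62809696; N(d2) = 0.38760943
C = 54.1900 * 1.00000000 * 0.62809696 - 53.5900 * 0.99850112 * 0.38760943 = 13.2957

Answer: Price = 13.2957


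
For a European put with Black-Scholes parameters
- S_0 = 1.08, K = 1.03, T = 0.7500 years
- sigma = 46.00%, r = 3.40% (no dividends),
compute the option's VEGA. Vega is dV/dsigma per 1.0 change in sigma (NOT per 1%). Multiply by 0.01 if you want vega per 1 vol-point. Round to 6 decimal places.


d1 = 0.3821863961; d2 = -0.0161852896
phi(d1) = 0.3708447551; exp(-qT) = 1.0000000000; exp(-rT) = 0.9748223790
Vega = S * exp(-qT) * phi(d1) * sqrt(T) = 1.0800 * 1.0000000000 * 0.3708447551 * 0.8660254038 = 0.346854

Answer: Vega = 0.346854


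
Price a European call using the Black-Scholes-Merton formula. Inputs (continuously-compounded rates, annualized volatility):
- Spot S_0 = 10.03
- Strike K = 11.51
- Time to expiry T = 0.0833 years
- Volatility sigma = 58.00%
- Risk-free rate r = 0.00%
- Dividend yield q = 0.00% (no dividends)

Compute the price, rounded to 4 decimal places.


Answer: Price = 0.2074

Derivation:
d1 = (ln(S/K) + (r - q + 0.5*sigma^2) * T) / (sigma * sqrt(T)) = -0.73850641
d2 = d1 - sigma * sqrt(T) = -0.90590450
exp(-rT) = 1.00000000; exp(-qT) = 1.00000000
C = S_0 * exp(-qT) * N(d1) - K * exp(-rT) * N(d2)
N(d1) = 0.23010339; N(d2) = 0.18249320
C = 10.0300 * 1.00000000 * 0.23010339 - 11.5100 * 1.00000000 * 0.18249320 = 0.2074


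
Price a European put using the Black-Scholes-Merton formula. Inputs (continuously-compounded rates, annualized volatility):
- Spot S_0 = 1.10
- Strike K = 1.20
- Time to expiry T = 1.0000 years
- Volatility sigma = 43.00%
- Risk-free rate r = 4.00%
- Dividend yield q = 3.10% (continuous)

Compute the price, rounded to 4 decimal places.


d1 = (ln(S/K) + (r - q + 0.5*sigma^2) * T) / (sigma * sqrt(T)) = 0.03357819
d2 = d1 - sigma * sqrt(T) = -0.39642181
exp(-rT) = 0.96078944; exp(-qT) = 0.96947557
P = K * exp(-rT) * N(-d2) - S_0 * exp(-qT) * N(-d1)
N(-d1) = 0.48660676; N(-d2) = 0.65410306
P = 1.2000 * 0.96078944 * 0.65410306 - 1.1000 * 0.96947557 * 0.48660676 = 0.2352

Answer: Price = 0.2352


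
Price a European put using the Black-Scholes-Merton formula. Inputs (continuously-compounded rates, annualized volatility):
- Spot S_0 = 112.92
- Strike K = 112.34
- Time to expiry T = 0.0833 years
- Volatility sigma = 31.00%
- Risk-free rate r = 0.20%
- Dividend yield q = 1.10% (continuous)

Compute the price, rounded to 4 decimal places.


d1 = (ln(S/K) + (r - q + 0.5*sigma^2) * T) / (sigma * sqrt(T)) = 0.09391249
d2 = d1 - sigma * sqrt(T) = 0.00444110
exp(-rT) = 0.99983341; exp(-qT) = 0.99908412
P = K * exp(-rT) * N(-d2) - S_0 * exp(-qT) * N(-d1)
N(-d1) = 0.46258934; N(-d2) = 0.49822826
P = 112.3400 * 0.99983341 * 0.49822826 - 112.9200 * 0.99908412 * 0.46258934 = 3.7739

Answer: Price = 3.7739


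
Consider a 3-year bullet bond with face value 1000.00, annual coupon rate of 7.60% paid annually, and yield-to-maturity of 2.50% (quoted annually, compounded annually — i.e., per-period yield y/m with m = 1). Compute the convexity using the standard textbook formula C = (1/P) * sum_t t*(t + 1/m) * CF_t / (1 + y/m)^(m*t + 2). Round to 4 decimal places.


Answer: Convexity = 10.4452

Derivation:
Coupon per period c = face * coupon_rate / m = 76.000000
Periods per year m = 1; per-period yield y/m = 0.025000
Number of cashflows N = 3
Cashflows (t years, CF_t, discount factor 1/(1+y/m)^(m*t), PV):
  t = 1.0000: CF_t = 76.000000, DF = 0.975610, PV = 74.146341
  t = 2.0000: CF_t = 76.000000, DF = 0.951814, PV = 72.337894
  t = 3.0000: CF_t = 1076.000000, DF = 0.928599, PV = 999.172966
Price P = sum_t PV_t = 1145.657202
Convexity numerator sum_t t*(t + 1/m) * CF_t / (1+y/m)^(m*t + 2):
  t = 1.0000: term = 141.147110
  t = 2.0000: term = 413.113494
  t = 3.0000: term = 11412.326562
Convexity = (1/P) * sum = 11966.587166 / 1145.657202 = 10.445173


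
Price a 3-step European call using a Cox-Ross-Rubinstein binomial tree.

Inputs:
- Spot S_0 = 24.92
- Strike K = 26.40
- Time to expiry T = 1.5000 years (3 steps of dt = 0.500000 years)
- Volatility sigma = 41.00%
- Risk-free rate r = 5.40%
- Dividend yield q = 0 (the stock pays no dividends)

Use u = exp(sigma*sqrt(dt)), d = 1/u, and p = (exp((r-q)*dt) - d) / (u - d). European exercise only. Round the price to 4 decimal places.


dt = T/N = 0.500000
u = exp(sigma*sqrt(dt)) = 1.336312; d = 1/u = 0.748328
p = (exp((r-q)*dt) - d) / (u - d) = 0.474570
Discount per step: exp(-r*dt) = 0.973361
Stock lattice S(k, i) with i counting down-moves:
  k=0: S(0,0) = 24.9200
  k=1: S(1,0) = 33.3009; S(1,1) = 18.6483
  k=2: S(2,0) = 44.5004; S(2,1) = 24.9200; S(2,2) = 13.9551
  k=3: S(3,0) = 59.4664; S(3,1) = 33.3009; S(3,2) = 18.6483; S(3,3) = 10.4430
Terminal payoffs V(N, i) = max(S_T - K, 0):
  V(3,0) = 33.066435; V(3,1) = 6.900902; V(3,2) = 0.000000; V(3,3) = 0.000000
Backward induction: V(k, i) = exp(-r*dt) * [p * V(k+1, i) + (1-p) * V(k+1, i+1)].
  V(2,0) = exp(-r*dt) * [p*33.066435 + (1-p)*6.900902] = 18.803667
  V(2,1) = exp(-r*dt) * [p*6.900902 + (1-p)*0.000000] = 3.187721
  V(2,2) = exp(-r*dt) * [p*0.000000 + (1-p)*0.000000] = 0.000000
  V(1,0) = exp(-r*dt) * [p*18.803667 + (1-p)*3.187721] = 10.316249
  V(1,1) = exp(-r*dt) * [p*3.187721 + (1-p)*0.000000] = 1.472498
  V(0,0) = exp(-r*dt) * [p*10.316249 + (1-p)*1.472498] = 5.518450

Answer: Price = V(0,0) = 5.5184


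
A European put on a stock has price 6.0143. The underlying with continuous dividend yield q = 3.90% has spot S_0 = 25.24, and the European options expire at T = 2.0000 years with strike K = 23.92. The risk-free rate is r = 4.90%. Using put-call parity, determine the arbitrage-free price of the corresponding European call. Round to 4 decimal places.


Put-call parity: C - P = S_0 * exp(-qT) - K * exp(-rT).
S_0 * exp(-qT) = 25.2400 * 0.92496443 = 23.34610213
K * exp(-rT) = 23.9200 * 0.90664890 = 21.68704178
C = P + S*exp(-qT) - K*exp(-rT)
C = 6.0143 + 23.34610213 - 21.68704178 = 7.6734

Answer: Call price = 7.6734


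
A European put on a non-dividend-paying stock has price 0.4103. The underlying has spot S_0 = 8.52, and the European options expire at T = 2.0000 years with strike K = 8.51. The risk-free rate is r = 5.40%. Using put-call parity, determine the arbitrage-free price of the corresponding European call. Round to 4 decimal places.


Put-call parity: C - P = S_0 * exp(-qT) - K * exp(-rT).
S_0 * exp(-qT) = 8.5200 * 1.00000000 = 8.52000000
K * exp(-rT) = 8.5100 * 0.89762760 = 7.63881085
C = P + S*exp(-qT) - K*exp(-rT)
C = 0.4103 + 8.52000000 - 7.63881085 = 1.2915

Answer: Call price = 1.2915


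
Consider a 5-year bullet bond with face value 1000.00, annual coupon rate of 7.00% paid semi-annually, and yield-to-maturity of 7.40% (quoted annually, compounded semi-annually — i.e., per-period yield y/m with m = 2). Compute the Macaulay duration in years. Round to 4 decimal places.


Answer: Macaulay duration = 4.2970 years

Derivation:
Coupon per period c = face * coupon_rate / m = 35.000000
Periods per year m = 2; per-period yield y/m = 0.037000
Number of cashflows N = 10
Cashflows (t years, CF_t, discount factor 1/(1+y/m)^(m*t), PV):
  t = 0.5000: CF_t = 35.000000, DF = 0.964320, PV = 33.751205
  t = 1.0000: CF_t = 35.000000, DF = 0.929913, PV = 32.546968
  t = 1.5000: CF_t = 35.000000, DF = 0.896734, PV = 31.385697
  t = 2.0000: CF_t = 35.000000, DF = 0.864739, PV = 30.265860
  t = 2.5000: CF_t = 35.000000, DF = 0.833885, PV = 29.185979
  t = 3.0000: CF_t = 35.000000, DF = 0.804132, PV = 28.144628
  t = 3.5000: CF_t = 35.000000, DF = 0.775441, PV = 27.140432
  t = 4.0000: CF_t = 35.000000, DF = 0.747773, PV = 26.172065
  t = 4.5000: CF_t = 35.000000, DF = 0.721093, PV = 25.238250
  t = 5.0000: CF_t = 1035.000000, DF = 0.695364, PV = 719.702127
Price P = sum_t PV_t = 983.533209
Macaulay numerator sum_t t * PV_t:
  t * PV_t at t = 0.5000: 16.875603
  t * PV_t at t = 1.0000: 32.546968
  t * PV_t at t = 1.5000: 47.078545
  t * PV_t at t = 2.0000: 60.531720
  t * PV_t at t = 2.5000: 72.964947
  t * PV_t at t = 3.0000: 84.433883
  t * PV_t at t = 3.5000: 94.991511
  t * PV_t at t = 4.0000: 104.688261
  t * PV_t at t = 4.5000: 113.572125
  t * PV_t at t = 5.0000: 3598.510633
Macaulay duration D = (sum_t t * PV_t) / P = 4226.194194 / 983.533209 = 4.296951
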